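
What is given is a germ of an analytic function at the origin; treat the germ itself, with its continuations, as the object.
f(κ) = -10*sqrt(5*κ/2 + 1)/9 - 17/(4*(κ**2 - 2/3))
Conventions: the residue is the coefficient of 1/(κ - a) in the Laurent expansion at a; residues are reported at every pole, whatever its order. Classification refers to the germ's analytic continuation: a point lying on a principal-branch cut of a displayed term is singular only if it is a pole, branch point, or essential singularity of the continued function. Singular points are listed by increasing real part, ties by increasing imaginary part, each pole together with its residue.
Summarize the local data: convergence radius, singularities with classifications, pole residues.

Radius of convergence at 0: 2/5.
At -(1/3)*sqrt(6): a pole of order 1; residue (17/16)*sqrt(6).
At -2/5: an algebraic (square-root) branch point.
At (1/3)*sqrt(6): a pole of order 1; residue -(17/16)*sqrt(6).

Denominator factor (κ**2 - 2/3): discriminant 8/3, real irrational roots (1/3)*sqrt(6) and -(1/3)*sqrt(6); poles of order 1, moduli (1/3)*sqrt(6) and (1/3)*sqrt(6).
Branch term (-10/9)*sqrt(1 - κ/(-2/5)): its argument vanishes at κ = -2/5, a square-root branch point, modulus 2/5.
The radius of convergence is the smallest modulus among the singular points: 2/5.
The branch term is analytic at -(1/3)*sqrt(6) and contributes nothing to the residue; only the rational part matters.
The factor κ**2 - 2/3 splits as (κ - a)(κ - a') with a = -(1/3)*sqrt(6), a' = (1/3)*sqrt(6). At the order-1 pole a set g(κ) = (κ - a)*(rational part) = [-17/4] / (κ - a').
Simple pole: residue = g(a) at a = -(1/3)*sqrt(6), which is (17/16)*sqrt(6).
The branch term is analytic at (1/3)*sqrt(6) and contributes nothing to the residue; only the rational part matters.
The factor κ**2 - 2/3 splits as (κ - a)(κ - a') with a = (1/3)*sqrt(6), a' = -(1/3)*sqrt(6). At the order-1 pole a set g(κ) = (κ - a)*(rational part) = [-17/4] / (κ - a').
Simple pole: residue = g(a) at a = (1/3)*sqrt(6), which is -(17/16)*sqrt(6).
List the singular points by increasing real part (a conjugate pair: the negative imaginary part first).


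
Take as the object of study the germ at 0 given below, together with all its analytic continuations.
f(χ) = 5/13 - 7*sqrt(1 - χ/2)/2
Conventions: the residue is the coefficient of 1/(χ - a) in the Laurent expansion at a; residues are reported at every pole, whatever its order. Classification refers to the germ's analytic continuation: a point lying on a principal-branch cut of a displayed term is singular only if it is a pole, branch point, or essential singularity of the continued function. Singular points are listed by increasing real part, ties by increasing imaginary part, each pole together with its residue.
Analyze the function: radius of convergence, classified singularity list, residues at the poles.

Radius of convergence at 0: 2.
At 2: an algebraic (square-root) branch point.

Branch term (-7/2)*sqrt(1 - χ/(2)): its argument vanishes at χ = 2, a square-root branch point, modulus 2.
The radius of convergence is the smallest modulus among the singular points: 2.


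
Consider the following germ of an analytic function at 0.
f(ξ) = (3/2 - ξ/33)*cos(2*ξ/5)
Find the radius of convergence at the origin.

The factor cos(2*ξ/5) is entire and contributes no finite singular point.
The polynomial part has no poles.
No finite singular points: the Taylor series at 0 converges everywhere.

The radius of convergence is infinite.


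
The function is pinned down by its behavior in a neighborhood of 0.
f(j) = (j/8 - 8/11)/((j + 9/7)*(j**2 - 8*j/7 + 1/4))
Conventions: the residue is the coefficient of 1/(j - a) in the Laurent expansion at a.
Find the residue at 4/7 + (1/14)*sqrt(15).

The factor j**2 - 8*j/7 + 1/4 splits as (j - a)(j - a') with a = 4/7 + (1/14)*sqrt(15), a' = 4/7 - (1/14)*sqrt(15). At the order-1 pole a set g(j) = (j - a)*f(j) = [(j/8 - 8/11)/(j + 9/7)] / (j - a').
Simple pole: residue = g(a) at a = 4/7 + (1/14)*sqrt(15), which is 3829/29084 - (148211/872520)*sqrt(15).

The residue is 3829/29084 - (148211/872520)*sqrt(15).


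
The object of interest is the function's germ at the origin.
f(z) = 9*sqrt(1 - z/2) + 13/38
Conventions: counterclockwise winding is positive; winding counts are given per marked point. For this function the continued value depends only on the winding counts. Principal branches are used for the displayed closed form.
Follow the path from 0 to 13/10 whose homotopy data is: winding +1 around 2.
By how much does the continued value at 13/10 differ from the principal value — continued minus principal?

The rational part is single-valued and drops out of the difference; each branch term changes only by its own monodromy.
(9)*sqrt(1 - z/(2)): winding +1 is odd, the square root flips sign, contributing -2*(9)*sqrt(1 - (13/10)/(2)) = -2*(9)*sqrt(7/20) = -(9/5)*sqrt(35).
Summing the contributions at z = 13/10 gives -(9/5)*sqrt(35).

Continued minus principal equals -(9/5)*sqrt(35).


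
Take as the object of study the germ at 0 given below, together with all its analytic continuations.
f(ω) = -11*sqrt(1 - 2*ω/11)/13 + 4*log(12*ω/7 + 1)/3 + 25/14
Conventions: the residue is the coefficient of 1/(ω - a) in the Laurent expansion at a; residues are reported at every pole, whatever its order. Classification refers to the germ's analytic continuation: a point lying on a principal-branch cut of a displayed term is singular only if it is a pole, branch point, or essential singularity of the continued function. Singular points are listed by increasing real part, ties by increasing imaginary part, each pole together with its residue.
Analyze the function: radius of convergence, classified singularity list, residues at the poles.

Branch term (4/3)*log(1 - ω/(-7/12)): its argument vanishes at ω = -7/12, a logarithmic branch point, modulus 7/12.
Branch term (-11/13)*sqrt(1 - ω/(11/2)): its argument vanishes at ω = 11/2, a square-root branch point, modulus 11/2.
The radius of convergence is the smallest modulus among the singular points: 7/12.
List the singular points by increasing real part (a conjugate pair: the negative imaginary part first).

Radius of convergence at 0: 7/12.
At -7/12: a logarithmic branch point.
At 11/2: an algebraic (square-root) branch point.


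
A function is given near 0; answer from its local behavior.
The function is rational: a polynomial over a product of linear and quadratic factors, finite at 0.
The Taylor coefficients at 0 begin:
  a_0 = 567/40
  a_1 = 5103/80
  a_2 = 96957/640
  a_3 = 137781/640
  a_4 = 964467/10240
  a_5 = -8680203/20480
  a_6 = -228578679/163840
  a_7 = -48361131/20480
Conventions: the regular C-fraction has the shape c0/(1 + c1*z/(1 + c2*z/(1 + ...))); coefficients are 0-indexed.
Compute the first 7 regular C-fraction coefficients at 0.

The regular C-fraction coefficients are [567/40, -9/2, 17/8, -145/136, 1368/2465, -1836/2755, 145/228].

Taylor coefficients (read off): a_0 = 567/40, a_1 = 5103/80, a_2 = 96957/640, a_3 = 137781/640, a_4 = 964467/10240, a_5 = -8680203/20480, a_6 = -228578679/163840.
c0 = a_0 = 567/40. Peel one level at a time: if S = 1 + c*z/S' with S'(0) = 1, then c is the z-coefficient of S and S' = c*z/(S - 1).
S_1 = c0/f = 1 + (-9/2)*z + (153/16)*z^2 + ...; c1 = -9/2.
S_2 = c1*z/(S_1 - 1) = 1 + (17/8)*z + (145/64)*z^2 + ...; c2 = 17/8.
S_3 = c2*z/(S_2 - 1) = 1 + (-145/136)*z + (171/289)*z^2 + ...; c3 = -145/136.
S_4 = c3*z/(S_3 - 1) = 1 + (1368/2465)*z + (7776/21025)*z^2 + ...; c4 = 1368/2465.
S_5 = c4*z/(S_4 - 1) = 1 + (-1836/2755)*z + (153/361)*z^2 + ...; c5 = -1836/2755.
S_6 = c5*z/(S_5 - 1) = 1 + (145/228)*z + ...; c6 = 145/228.


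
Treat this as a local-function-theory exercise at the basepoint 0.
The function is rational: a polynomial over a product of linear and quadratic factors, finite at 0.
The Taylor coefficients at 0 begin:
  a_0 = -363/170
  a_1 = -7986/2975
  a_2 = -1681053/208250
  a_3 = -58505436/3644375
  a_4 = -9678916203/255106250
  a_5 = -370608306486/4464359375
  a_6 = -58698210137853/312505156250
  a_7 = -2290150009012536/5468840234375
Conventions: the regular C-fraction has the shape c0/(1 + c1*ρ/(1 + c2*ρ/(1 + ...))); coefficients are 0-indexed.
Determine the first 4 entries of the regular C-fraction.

Taylor coefficients (read off): a_0 = -363/170, a_1 = -7986/2975, a_2 = -1681053/208250, a_3 = -58505436/3644375.
c0 = a_0 = -363/170. Peel one level at a time: if S = 1 + c*ρ/S' with S'(0) = 1, then c is the ρ-coefficient of S and S' = c*ρ/(S - 1).
S_1 = c0/f = 1 + (-44/35)*ρ + (-11/5)*ρ^2 + ...; c1 = -44/35.
S_2 = c1*ρ/(S_1 - 1) = 1 + (-7/4)*ρ + (49/16)*ρ^2 + ...; c2 = -7/4.
S_3 = c2*ρ/(S_2 - 1) = 1 + (7/4)*ρ + ...; c3 = 7/4.

The regular C-fraction coefficients are [-363/170, -44/35, -7/4, 7/4].


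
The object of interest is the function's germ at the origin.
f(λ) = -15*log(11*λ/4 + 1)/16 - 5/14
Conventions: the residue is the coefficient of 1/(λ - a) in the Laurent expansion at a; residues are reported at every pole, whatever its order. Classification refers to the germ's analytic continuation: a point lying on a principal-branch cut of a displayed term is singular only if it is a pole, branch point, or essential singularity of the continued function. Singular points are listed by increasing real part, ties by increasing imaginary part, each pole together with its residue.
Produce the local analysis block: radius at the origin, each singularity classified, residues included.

Radius of convergence at 0: 4/11.
At -4/11: a logarithmic branch point.

Branch term (-15/16)*log(1 - λ/(-4/11)): its argument vanishes at λ = -4/11, a logarithmic branch point, modulus 4/11.
The radius of convergence is the smallest modulus among the singular points: 4/11.


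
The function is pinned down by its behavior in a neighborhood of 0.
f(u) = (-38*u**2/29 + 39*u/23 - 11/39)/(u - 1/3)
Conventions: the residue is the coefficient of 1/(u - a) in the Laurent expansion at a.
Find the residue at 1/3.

The residue is 10736/78039.

At the order-1 pole 1/3 set g(u) = (u - (1/3))*f(u) = -38*u**2/29 + 39*u/23 - 11/39.
Simple pole: residue = g(a) at a = 1/3, which is 10736/78039.


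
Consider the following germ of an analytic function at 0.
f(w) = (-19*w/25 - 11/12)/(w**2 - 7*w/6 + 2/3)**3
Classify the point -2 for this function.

Denominator factors: w**2 - 7*w/6 + 2/3 = 7 at w = -2 — none vanishes.
So the germ continues analytically to -2.

The point is a regular point.


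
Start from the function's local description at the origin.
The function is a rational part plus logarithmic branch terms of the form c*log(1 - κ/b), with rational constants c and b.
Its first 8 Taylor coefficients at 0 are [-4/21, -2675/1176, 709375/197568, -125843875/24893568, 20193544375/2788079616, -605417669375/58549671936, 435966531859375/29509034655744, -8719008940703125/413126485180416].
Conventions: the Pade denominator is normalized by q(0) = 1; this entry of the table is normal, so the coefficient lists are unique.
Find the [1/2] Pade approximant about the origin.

Taylor coefficients needed (read off): a_0 = -4/21, a_1 = -2675/1176, a_2 = 709375/197568, a_3 = -125843875/24893568.
Write the denominator as Q(κ) = 1 + q1*κ + q2*κ^2. Requiring Q*f - P = O(κ^4) with deg P <= 1 kills the coefficients of κ^2..κ^3 in Q*f:
  κ^2: a_2 + q1*a_1 + q2*a_0 = 0, i.e. 709375/197568 + (-2675/1176)*q1 + (-4/21)*q2 = 0.
  κ^3: a_3 + q1*a_2 + q2*a_1 = 0, i.e. -125843875/24893568 + (709375/197568)*q1 + (-2675/1176)*q2 = 0.
Solving this linear system: q1 = 152733641/97995240, q2 = 5326015/22398912.
The numerator is Q*f truncated at degree 1: P0 = a_0 = -4/21; P1 = a_1 + q1*a_0 = -5291957189/2057900040.

The Pade approximant has numerator coefficients [-4/21, -5291957189/2057900040]; denominator coefficients [1, 152733641/97995240, 5326015/22398912].


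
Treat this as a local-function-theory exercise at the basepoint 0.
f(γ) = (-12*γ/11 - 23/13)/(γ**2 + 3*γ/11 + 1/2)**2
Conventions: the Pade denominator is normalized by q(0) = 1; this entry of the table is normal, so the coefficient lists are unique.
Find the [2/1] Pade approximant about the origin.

The Pade approximant has numerator coefficients [-92/13, -770052/188045, 12529216/413699]; denominator coefficients [1, 15231/14465].

Taylor coefficients needed (expand at 0): a_0 = -92/13, a_1 = 480/143, a_2 = 42080/1573, a_3 = -487392/17303.
Write the denominator as Q(γ) = 1 + q1*γ. Requiring Q*f - P = O(γ^4) with deg P <= 2 kills the coefficients of γ^3..γ^3 in Q*f:
  γ^3: a_3 + q1*a_2 = 0, i.e. -487392/17303 + (42080/1573)*q1 = 0.
Solving this linear system: q1 = 15231/14465.
The numerator is Q*f truncated at degree 2: P0 = a_0 = -92/13; P1 = a_1 + q1*a_0 = -770052/188045; P2 = a_2 + q1*a_1 = 12529216/413699.


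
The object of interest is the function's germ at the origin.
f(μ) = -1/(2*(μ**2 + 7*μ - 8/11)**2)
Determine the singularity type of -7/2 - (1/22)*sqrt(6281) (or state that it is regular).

The denominator factor μ**2 + 7*μ - 8/11 vanishes at -7/2 - (1/22)*sqrt(6281) and appears to the power 2; the numerator there equals -1/2, nonzero, and no other factor vanishes.
Hence a pole whose order is the multiplicity, 2.

The point is a pole of order 2.


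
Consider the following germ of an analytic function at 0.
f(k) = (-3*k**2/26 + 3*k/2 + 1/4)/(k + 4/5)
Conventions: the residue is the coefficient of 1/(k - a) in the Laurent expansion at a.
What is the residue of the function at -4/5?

The residue is -1331/1300.

At the order-1 pole -4/5 set g(k) = (k - (-4/5))*f(k) = -3*k**2/26 + 3*k/2 + 1/4.
Simple pole: residue = g(a) at a = -4/5, which is -1331/1300.


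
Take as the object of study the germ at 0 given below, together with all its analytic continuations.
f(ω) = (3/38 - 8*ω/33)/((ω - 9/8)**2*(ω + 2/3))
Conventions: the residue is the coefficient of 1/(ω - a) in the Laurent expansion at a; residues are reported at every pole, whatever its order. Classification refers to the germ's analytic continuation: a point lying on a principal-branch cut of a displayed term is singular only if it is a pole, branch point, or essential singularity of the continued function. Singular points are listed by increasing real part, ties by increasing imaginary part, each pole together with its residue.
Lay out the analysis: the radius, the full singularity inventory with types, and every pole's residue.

Denominator factor (ω + 2/3): pole of order 1 at -2/3, modulus 2/3.
Denominator factor (ω - 9/8)^2: pole of order 2 at 9/8, modulus 9/8.
The radius of convergence is the smallest modulus among the singular points: 2/3.
At the order-1 pole -2/3 set g(ω) = (ω - (-2/3))*f(ω) = (3/38 - 8*ω/33)/(ω - 9/8)**2.
Simple pole: residue = g(a) at a = -2/3, which is 28960/386441.
At the order-2 pole 9/8 set g(ω) = (ω - (9/8))^2*f(ω) = (3/38 - 8*ω/33)/(ω + 2/3).
Order-2 pole: residue = g'(a); g'(9/8) = -28960/386441, so the residue is -28960/386441.
List the singular points by increasing real part (a conjugate pair: the negative imaginary part first).

Radius of convergence at 0: 2/3.
At -2/3: a pole of order 1; residue 28960/386441.
At 9/8: a pole of order 2; residue -28960/386441.


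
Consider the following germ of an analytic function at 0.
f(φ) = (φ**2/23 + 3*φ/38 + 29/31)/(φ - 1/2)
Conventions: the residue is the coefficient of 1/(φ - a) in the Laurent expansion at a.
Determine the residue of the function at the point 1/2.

The residue is 13355/13547.

At the order-1 pole 1/2 set g(φ) = (φ - (1/2))*f(φ) = φ**2/23 + 3*φ/38 + 29/31.
Simple pole: residue = g(a) at a = 1/2, which is 13355/13547.


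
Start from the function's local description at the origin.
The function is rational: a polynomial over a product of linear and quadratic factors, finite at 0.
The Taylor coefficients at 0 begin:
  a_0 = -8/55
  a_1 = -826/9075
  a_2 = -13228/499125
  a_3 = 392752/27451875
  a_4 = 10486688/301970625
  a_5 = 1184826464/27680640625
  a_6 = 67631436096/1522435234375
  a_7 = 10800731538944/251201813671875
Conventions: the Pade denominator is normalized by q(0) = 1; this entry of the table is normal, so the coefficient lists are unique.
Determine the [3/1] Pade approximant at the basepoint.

Taylor coefficients needed (read off): a_0 = -8/55, a_1 = -826/9075, a_2 = -13228/499125, a_3 = 392752/27451875, a_4 = 10486688/301970625.
Write the denominator as Q(θ) = 1 + q1*θ. Requiring Q*f - P = O(θ^5) with deg P <= 3 kills the coefficients of θ^4..θ^4 in Q*f:
  θ^4: a_4 + q1*a_3 = 0, i.e. 10486688/301970625 + (392752/27451875)*q1 = 0.
Solving this linear system: q1 = -655418/270017.
The numerator is Q*f truncated at degree 3: P0 = a_0 = -8/55; P1 = a_1 + q1*a_0 = 5306758/20251275; P2 = a_2 + q1*a_1 = 6562448/33752125; P3 = a_3 + q1*a_2 = 3619304/46025625.

The Pade approximant has numerator coefficients [-8/55, 5306758/20251275, 6562448/33752125, 3619304/46025625]; denominator coefficients [1, -655418/270017].


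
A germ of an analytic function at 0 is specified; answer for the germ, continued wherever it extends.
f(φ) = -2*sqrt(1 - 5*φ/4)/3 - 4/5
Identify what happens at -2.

There is no denominator, hence no pole anywhere.
Branch term sqrt(1 - φ/(4/5)): argument at -2 is 7/2, nonzero, so -2 is not its branch point (a point on a principal cut is still regular for the continued germ).
So the germ continues analytically to -2.

The point is a regular point.


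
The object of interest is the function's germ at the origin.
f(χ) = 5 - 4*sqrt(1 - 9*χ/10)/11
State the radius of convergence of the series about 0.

Branch term (-4/11)*sqrt(1 - χ/(10/9)): its argument vanishes at χ = 10/9, a square-root branch point, modulus 10/9.
The radius of convergence is the smallest modulus among the singular points: 10/9.

The radius of convergence is 10/9.


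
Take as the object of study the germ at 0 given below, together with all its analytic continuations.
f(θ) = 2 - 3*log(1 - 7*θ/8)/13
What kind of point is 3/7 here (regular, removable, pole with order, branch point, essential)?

The point is a regular point.

There is no denominator, hence no pole anywhere.
Branch term log(1 - θ/(8/7)): argument at 3/7 is 5/8, nonzero, so 3/7 is not its branch point (a point on a principal cut is still regular for the continued germ).
So the germ continues analytically to 3/7.


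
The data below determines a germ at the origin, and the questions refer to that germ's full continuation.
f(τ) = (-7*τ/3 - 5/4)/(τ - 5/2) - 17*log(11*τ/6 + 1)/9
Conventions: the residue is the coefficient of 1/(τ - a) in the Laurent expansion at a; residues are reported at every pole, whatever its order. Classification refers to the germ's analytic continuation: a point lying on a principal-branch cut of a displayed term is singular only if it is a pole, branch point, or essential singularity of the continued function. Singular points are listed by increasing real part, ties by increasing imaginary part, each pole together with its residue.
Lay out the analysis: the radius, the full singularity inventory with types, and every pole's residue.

Radius of convergence at 0: 6/11.
At -6/11: a logarithmic branch point.
At 5/2: a pole of order 1; residue -85/12.

Denominator factor (τ - 5/2): pole of order 1 at 5/2, modulus 5/2.
Branch term (-17/9)*log(1 - τ/(-6/11)): its argument vanishes at τ = -6/11, a logarithmic branch point, modulus 6/11.
The radius of convergence is the smallest modulus among the singular points: 6/11.
The branch term is analytic at 5/2 and contributes nothing to the residue; only the rational part matters.
At the order-1 pole 5/2 set g(τ) = (τ - (5/2))*(rational part) = -7*τ/3 - 5/4.
Simple pole: residue = g(a) at a = 5/2, which is -85/12.
List the singular points by increasing real part (a conjugate pair: the negative imaginary part first).


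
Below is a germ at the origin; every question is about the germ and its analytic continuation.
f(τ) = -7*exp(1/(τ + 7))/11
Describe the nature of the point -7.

The exponent 1/(τ - (-7)) has a pole at -7, so exp(1/(τ - (-7))) takes every nonzero value near it: an essential singularity (not a pole of any order).

The point is an essential singularity.


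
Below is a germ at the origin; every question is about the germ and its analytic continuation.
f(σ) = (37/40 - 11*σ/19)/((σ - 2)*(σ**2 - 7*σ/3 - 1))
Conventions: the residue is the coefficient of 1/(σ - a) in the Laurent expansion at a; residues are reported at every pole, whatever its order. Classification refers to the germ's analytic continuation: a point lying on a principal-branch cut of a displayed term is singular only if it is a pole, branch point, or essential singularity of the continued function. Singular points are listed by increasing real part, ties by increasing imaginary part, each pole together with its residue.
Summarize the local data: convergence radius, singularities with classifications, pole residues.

Radius of convergence at 0: -7/6 + (1/6)*sqrt(85).
At 7/6 - (1/6)*sqrt(85): a pole of order 1; residue -531/7600 + (3171/129200)*sqrt(85).
At 2: a pole of order 1; residue 531/3800.
At 7/6 + (1/6)*sqrt(85): a pole of order 1; residue -531/7600 - (3171/129200)*sqrt(85).


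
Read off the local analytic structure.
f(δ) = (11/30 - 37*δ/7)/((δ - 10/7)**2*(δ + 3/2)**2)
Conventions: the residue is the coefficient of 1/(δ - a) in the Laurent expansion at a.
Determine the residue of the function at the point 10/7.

At the order-2 pole 10/7 set g(δ) = (δ - (10/7))^2*f(δ) = (11/30 - 37*δ/7)/(δ + 3/2)**2.
Order-2 pole: residue = g'(a); g'(10/7) = -45724/1033815, so the residue is -45724/1033815.

The residue is -45724/1033815.


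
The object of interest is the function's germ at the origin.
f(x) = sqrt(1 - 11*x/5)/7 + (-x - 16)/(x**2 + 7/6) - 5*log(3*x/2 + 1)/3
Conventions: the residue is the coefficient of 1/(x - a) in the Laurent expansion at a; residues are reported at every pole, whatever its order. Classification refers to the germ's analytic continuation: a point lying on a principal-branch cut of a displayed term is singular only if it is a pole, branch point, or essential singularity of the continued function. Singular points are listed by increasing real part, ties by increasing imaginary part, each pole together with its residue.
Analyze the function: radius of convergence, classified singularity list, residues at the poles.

Denominator factor (x**2 + 7/6): discriminant -14/3, complex-conjugate roots ((1/6)*sqrt(42))*i and -((1/6)*sqrt(42))*i; poles of order 1, moduli (1/6)*sqrt(42) and (1/6)*sqrt(42).
Branch term (-5/3)*log(1 - x/(-2/3)): its argument vanishes at x = -2/3, a logarithmic branch point, modulus 2/3.
Branch term (1/7)*sqrt(1 - x/(5/11)): its argument vanishes at x = 5/11, a square-root branch point, modulus 5/11.
The radius of convergence is the smallest modulus among the singular points: 5/11.
The branch terms are analytic at -((1/6)*sqrt(42))*i and contribute nothing to the residue; only the rational part matters.
The factor x**2 + 7/6 splits as (x - a)(x - a') with a = -((1/6)*sqrt(42))*i, a' = ((1/6)*sqrt(42))*i. At the order-1 pole a set g(x) = (x - a)*(rational part) = [-x - 16] / (x - a').
Simple pole: residue = g(a) at a = -((1/6)*sqrt(42))*i, which is (-1/2) - ((8/7)*sqrt(42))*i.
The branch terms are analytic at ((1/6)*sqrt(42))*i and contribute nothing to the residue; only the rational part matters.
The factor x**2 + 7/6 splits as (x - a)(x - a') with a = ((1/6)*sqrt(42))*i, a' = -((1/6)*sqrt(42))*i. At the order-1 pole a set g(x) = (x - a)*(rational part) = [-x - 16] / (x - a').
Simple pole: residue = g(a) at a = ((1/6)*sqrt(42))*i, which is (-1/2) + ((8/7)*sqrt(42))*i.
List the singular points by increasing real part (a conjugate pair: the negative imaginary part first).

Radius of convergence at 0: 5/11.
At -2/3: a logarithmic branch point.
At -((1/6)*sqrt(42))*i: a pole of order 1; residue (-1/2) - ((8/7)*sqrt(42))*i.
At ((1/6)*sqrt(42))*i: a pole of order 1; residue (-1/2) + ((8/7)*sqrt(42))*i.
At 5/11: an algebraic (square-root) branch point.


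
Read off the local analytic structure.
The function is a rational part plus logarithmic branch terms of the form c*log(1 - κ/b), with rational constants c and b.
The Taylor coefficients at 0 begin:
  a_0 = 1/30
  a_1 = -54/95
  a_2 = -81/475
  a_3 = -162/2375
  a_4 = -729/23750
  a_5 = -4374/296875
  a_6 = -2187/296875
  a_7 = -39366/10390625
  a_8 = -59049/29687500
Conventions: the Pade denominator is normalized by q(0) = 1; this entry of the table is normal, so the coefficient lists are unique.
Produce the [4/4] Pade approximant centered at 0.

The Pade approximant has numerator coefficients [1/30, -289/475, 17523/33250, -10701/83125, 61263/8312500]; denominator coefficients [1, -6/5, 81/175, -54/875, 81/43750].

Taylor coefficients needed (read off): a_0 = 1/30, a_1 = -54/95, a_2 = -81/475, a_3 = -162/2375, a_4 = -729/23750, a_5 = -4374/296875, a_6 = -2187/296875, a_7 = -39366/10390625, a_8 = -59049/29687500.
Write the denominator as Q(κ) = 1 + q1*κ + q2*κ^2 + q3*κ^3 + q4*κ^4. Requiring Q*f - P = O(κ^9) with deg P <= 4 kills the coefficients of κ^5..κ^8 in Q*f:
  κ^5: a_5 + q1*a_4 + q2*a_3 + q3*a_2 + q4*a_1 = 0, i.e. -4374/296875 + (-729/23750)*q1 + (-162/2375)*q2 + (-81/475)*q3 + (-54/95)*q4 = 0.
  κ^6: a_6 + q1*a_5 + q2*a_4 + q3*a_3 + q4*a_2 = 0, i.e. -2187/296875 + (-4374/296875)*q1 + (-729/23750)*q2 + (-162/2375)*q3 + (-81/475)*q4 = 0.
  κ^7: a_7 + q1*a_6 + q2*a_5 + q3*a_4 + q4*a_3 = 0, i.e. -39366/10390625 + (-2187/296875)*q1 + (-4374/296875)*q2 + (-729/23750)*q3 + (-162/2375)*q4 = 0.
  κ^8: a_8 + q1*a_7 + q2*a_6 + q3*a_5 + q4*a_4 = 0, i.e. -59049/29687500 + (-39366/10390625)*q1 + (-2187/296875)*q2 + (-4374/296875)*q3 + (-729/23750)*q4 = 0.
Solving this linear system: q1 = -6/5, q2 = 81/175, q3 = -54/875, q4 = 81/43750.
The numerator is Q*f truncated at degree 4: P0 = a_0 = 1/30; P1 = a_1 + q1*a_0 = -289/475; P2 = a_2 + q1*a_1 + q2*a_0 = 17523/33250; P3 = a_3 + q1*a_2 + q2*a_1 + q3*a_0 = -10701/83125; P4 = a_4 + q1*a_3 + q2*a_2 + q3*a_1 + q4*a_0 = 61263/8312500.


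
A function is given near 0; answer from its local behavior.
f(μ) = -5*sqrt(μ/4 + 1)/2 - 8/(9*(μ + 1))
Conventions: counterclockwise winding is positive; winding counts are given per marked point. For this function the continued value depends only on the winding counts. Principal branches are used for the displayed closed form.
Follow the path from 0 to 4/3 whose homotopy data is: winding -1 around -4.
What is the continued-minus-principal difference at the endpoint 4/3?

The rational part is single-valued and drops out of the difference; each branch term changes only by its own monodromy.
(-5/2)*sqrt(1 - μ/(-4)): winding -1 is odd, the square root flips sign, contributing -2*(-5/2)*sqrt(1 - (4/3)/(-4)) = -2*(-5/2)*sqrt(4/3) = (10/3)*sqrt(3).
Summing the contributions at μ = 4/3 gives (10/3)*sqrt(3).

Continued minus principal equals (10/3)*sqrt(3).


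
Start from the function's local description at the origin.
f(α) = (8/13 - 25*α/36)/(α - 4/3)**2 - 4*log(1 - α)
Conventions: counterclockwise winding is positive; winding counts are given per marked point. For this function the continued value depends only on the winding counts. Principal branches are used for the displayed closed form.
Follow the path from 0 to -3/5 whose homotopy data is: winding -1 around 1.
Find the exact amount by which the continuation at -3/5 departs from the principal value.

The rational part is single-valued and drops out of the difference; each branch term changes only by its own monodromy.
(-4)*log(1 - α/(1)): each positive loop around 1 adds 2*pi*i to the log, so winding -1 contributes (-4)*(-1)*2*pi*i = (8)*pi*i.
Summing the contributions at α = -3/5 gives (8)*pi*i.

Continued minus principal equals (8)*pi*i.


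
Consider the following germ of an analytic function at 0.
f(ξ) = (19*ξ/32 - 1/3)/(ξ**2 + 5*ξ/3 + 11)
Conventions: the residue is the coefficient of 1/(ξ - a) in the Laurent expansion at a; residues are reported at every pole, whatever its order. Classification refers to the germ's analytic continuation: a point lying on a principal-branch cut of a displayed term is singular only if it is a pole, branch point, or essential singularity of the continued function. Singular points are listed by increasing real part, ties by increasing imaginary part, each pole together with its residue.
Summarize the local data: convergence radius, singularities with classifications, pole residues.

Denominator factor (ξ**2 + 5*ξ/3 + 11): discriminant -371/9, complex-conjugate roots (-5/6) + ((1/6)*sqrt(371))*i and (-5/6) - ((1/6)*sqrt(371))*i; poles of order 1, moduli sqrt(11) and sqrt(11).
The radius of convergence is the smallest modulus among the singular points: sqrt(11).
The factor ξ**2 + 5*ξ/3 + 11 splits as (ξ - a)(ξ - a') with a = (-5/6) - ((1/6)*sqrt(371))*i, a' = (-5/6) + ((1/6)*sqrt(371))*i. At the order-1 pole a set g(ξ) = (ξ - a)*f(ξ) = [19*ξ/32 - 1/3] / (ξ - a').
Simple pole: residue = g(a) at a = (-5/6) - ((1/6)*sqrt(371))*i, which is (19/64) - ((3/448)*sqrt(371))*i.
The factor ξ**2 + 5*ξ/3 + 11 splits as (ξ - a)(ξ - a') with a = (-5/6) + ((1/6)*sqrt(371))*i, a' = (-5/6) - ((1/6)*sqrt(371))*i. At the order-1 pole a set g(ξ) = (ξ - a)*f(ξ) = [19*ξ/32 - 1/3] / (ξ - a').
Simple pole: residue = g(a) at a = (-5/6) + ((1/6)*sqrt(371))*i, which is (19/64) + ((3/448)*sqrt(371))*i.
List the singular points by increasing real part (a conjugate pair: the negative imaginary part first).

Radius of convergence at 0: sqrt(11).
At (-5/6) - ((1/6)*sqrt(371))*i: a pole of order 1; residue (19/64) - ((3/448)*sqrt(371))*i.
At (-5/6) + ((1/6)*sqrt(371))*i: a pole of order 1; residue (19/64) + ((3/448)*sqrt(371))*i.


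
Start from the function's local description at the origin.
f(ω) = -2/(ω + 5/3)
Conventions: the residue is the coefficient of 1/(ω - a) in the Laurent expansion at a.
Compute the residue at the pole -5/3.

At the order-1 pole -5/3 set g(ω) = (ω - (-5/3))*f(ω) = -2.
Simple pole: residue = g(a) at a = -5/3, which is -2.

The residue is -2.


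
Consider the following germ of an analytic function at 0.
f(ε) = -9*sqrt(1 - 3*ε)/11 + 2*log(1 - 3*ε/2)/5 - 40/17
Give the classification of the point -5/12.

There is no denominator, hence no pole anywhere.
Branch term log(1 - ε/(2/3)): argument at -5/12 is 13/8, nonzero, so -5/12 is not its branch point (a point on a principal cut is still regular for the continued germ).
Branch term sqrt(1 - ε/(1/3)): argument at -5/12 is 9/4, nonzero, so -5/12 is not its branch point (a point on a principal cut is still regular for the continued germ).
So the germ continues analytically to -5/12.

The point is a regular point.


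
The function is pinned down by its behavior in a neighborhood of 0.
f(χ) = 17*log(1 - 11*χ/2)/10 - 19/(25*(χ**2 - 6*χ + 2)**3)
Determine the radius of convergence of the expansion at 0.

Denominator factor (χ**2 - 6*χ + 2)^3: discriminant 28, real irrational roots 3 + sqrt(7) and 3 - sqrt(7); poles of order 3, moduli 3 + sqrt(7) and 3 - sqrt(7).
Branch term (17/10)*log(1 - χ/(2/11)): its argument vanishes at χ = 2/11, a logarithmic branch point, modulus 2/11.
The radius of convergence is the smallest modulus among the singular points: 2/11.

The radius of convergence is 2/11.


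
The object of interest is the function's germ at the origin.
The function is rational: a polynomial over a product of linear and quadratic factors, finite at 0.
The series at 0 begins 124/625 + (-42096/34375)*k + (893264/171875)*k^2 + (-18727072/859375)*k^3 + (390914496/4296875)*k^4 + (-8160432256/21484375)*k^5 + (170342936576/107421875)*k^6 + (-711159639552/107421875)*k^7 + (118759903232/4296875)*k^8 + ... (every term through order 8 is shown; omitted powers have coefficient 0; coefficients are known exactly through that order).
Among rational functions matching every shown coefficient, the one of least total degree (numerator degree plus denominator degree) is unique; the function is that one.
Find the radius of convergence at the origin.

The radius of convergence is -3/4 + (1/12)*sqrt(141).

No rational of total degree below 7 reproduces all 9 coefficients; solving the [2/5] Pade equations on them gives f(k) = (4*k**2/3 + 39*k/22 - 31/24)/((k + 5/2)**3*(k**2 - 3*k/2 - 5/12)), whose expansion matches every shown term.
Denominator factor (k + 5/2)^3: pole of order 3 at -5/2, modulus 5/2.
Denominator factor (k**2 - 3*k/2 - 5/12): discriminant 47/12, real irrational roots 3/4 + (1/12)*sqrt(141) and 3/4 - (1/12)*sqrt(141); poles of order 1, moduli 3/4 + (1/12)*sqrt(141) and -3/4 + (1/12)*sqrt(141).
The radius of convergence is the smallest modulus among the singular points: -3/4 + (1/12)*sqrt(141).


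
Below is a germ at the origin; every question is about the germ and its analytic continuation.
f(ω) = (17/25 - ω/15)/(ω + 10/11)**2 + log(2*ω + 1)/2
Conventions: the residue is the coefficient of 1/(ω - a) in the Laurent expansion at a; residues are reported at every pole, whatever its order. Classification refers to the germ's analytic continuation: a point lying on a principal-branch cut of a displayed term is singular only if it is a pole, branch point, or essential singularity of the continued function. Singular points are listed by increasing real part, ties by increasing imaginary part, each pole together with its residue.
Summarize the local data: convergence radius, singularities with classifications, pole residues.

Denominator factor (ω + 10/11)^2: pole of order 2 at -10/11, modulus 10/11.
Branch term (1/2)*log(1 - ω/(-1/2)): its argument vanishes at ω = -1/2, a logarithmic branch point, modulus 1/2.
The radius of convergence is the smallest modulus among the singular points: 1/2.
The branch term is analytic at -10/11 and contributes nothing to the residue; only the rational part matters.
At the order-2 pole -10/11 set g(ω) = (ω - (-10/11))^2*(rational part) = 17/25 - ω/15.
Order-2 pole: residue = g'(a); g'(-10/11) = -1/15, so the residue is -1/15.
List the singular points by increasing real part (a conjugate pair: the negative imaginary part first).

Radius of convergence at 0: 1/2.
At -10/11: a pole of order 2; residue -1/15.
At -1/2: a logarithmic branch point.


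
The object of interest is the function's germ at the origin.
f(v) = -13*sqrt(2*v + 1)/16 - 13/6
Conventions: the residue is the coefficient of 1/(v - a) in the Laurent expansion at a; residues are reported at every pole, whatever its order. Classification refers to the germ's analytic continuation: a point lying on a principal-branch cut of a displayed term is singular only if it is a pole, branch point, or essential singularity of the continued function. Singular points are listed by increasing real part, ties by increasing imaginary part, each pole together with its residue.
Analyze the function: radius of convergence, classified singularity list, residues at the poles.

Radius of convergence at 0: 1/2.
At -1/2: an algebraic (square-root) branch point.

Branch term (-13/16)*sqrt(1 - v/(-1/2)): its argument vanishes at v = -1/2, a square-root branch point, modulus 1/2.
The radius of convergence is the smallest modulus among the singular points: 1/2.


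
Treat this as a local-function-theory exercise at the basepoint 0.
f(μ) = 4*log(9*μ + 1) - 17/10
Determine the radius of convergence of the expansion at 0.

The radius of convergence is 1/9.

Branch term (4)*log(1 - μ/(-1/9)): its argument vanishes at μ = -1/9, a logarithmic branch point, modulus 1/9.
The radius of convergence is the smallest modulus among the singular points: 1/9.


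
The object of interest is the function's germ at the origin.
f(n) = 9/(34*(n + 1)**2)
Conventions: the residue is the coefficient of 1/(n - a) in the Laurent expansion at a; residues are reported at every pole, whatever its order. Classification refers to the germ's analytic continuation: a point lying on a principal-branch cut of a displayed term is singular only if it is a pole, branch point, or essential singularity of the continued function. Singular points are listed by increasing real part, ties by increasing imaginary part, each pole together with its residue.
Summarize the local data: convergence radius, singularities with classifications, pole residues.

Denominator factor (n + 1)^2: pole of order 2 at -1, modulus 1.
The radius of convergence is the smallest modulus among the singular points: 1.
At the order-2 pole -1 set g(n) = (n - (-1))^2*f(n) = 9/34.
Order-2 pole: residue = g'(a); g'(-1) = 0, so the residue is 0.

Radius of convergence at 0: 1.
At -1: a pole of order 2; residue 0.


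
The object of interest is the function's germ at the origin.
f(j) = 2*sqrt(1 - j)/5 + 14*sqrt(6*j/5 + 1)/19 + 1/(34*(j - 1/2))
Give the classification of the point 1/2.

The point is a pole of order 1.

The denominator factor j - 1/2 vanishes at 1/2 and appears to the power 1; the numerator there equals 1/34, nonzero, and no other factor vanishes.
The branch terms are analytic at this point.
Hence a pole whose order is the multiplicity, 1.


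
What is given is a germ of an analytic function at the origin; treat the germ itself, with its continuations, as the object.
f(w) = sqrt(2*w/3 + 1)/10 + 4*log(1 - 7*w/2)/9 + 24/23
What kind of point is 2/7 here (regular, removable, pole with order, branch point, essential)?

The term (4/9)*log(1 - w/(2/7)) has argument 1 - 2/7/(2/7) = 0 at 2/7: a logarithmic (infinitely-sheeted) branch point; the remaining terms are analytic or single-valued there.

The point is a logarithmic branch point.


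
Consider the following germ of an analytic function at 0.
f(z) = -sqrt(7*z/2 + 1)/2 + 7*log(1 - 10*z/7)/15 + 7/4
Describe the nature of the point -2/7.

The term (-1/2)*sqrt(1 - z/(-2/7)) has argument 1 - -2/7/(-2/7) = 0 at -2/7: a square-root (algebraic, two-sheeted) branch point; the remaining terms are analytic or single-valued there.

The point is an algebraic (square-root) branch point.


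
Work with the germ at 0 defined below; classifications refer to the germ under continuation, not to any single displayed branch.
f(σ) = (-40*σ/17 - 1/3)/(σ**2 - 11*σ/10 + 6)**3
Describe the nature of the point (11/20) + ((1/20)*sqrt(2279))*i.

The denominator factor σ**2 - 11*σ/10 + 6 vanishes at (11/20) + ((1/20)*sqrt(2279))*i and appears to the power 3; the numerator there equals (-83/51) - ((2/17)*sqrt(2279))*i, nonzero, and no other factor vanishes.
Hence a pole whose order is the multiplicity, 3.

The point is a pole of order 3.


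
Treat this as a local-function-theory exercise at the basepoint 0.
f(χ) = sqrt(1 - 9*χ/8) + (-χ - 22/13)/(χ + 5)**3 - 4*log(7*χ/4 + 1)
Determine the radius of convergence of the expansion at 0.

The radius of convergence is 4/7.

Denominator factor (χ + 5)^3: pole of order 3 at -5, modulus 5.
Branch term (1)*sqrt(1 - χ/(8/9)): its argument vanishes at χ = 8/9, a square-root branch point, modulus 8/9.
Branch term (-4)*log(1 - χ/(-4/7)): its argument vanishes at χ = -4/7, a logarithmic branch point, modulus 4/7.
The radius of convergence is the smallest modulus among the singular points: 4/7.


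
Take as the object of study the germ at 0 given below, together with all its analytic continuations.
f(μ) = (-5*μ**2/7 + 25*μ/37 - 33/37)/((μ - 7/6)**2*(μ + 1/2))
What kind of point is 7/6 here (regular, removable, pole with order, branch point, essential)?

The point is a pole of order 2.

The denominator factor μ - 7/6 vanishes at 7/6 and appears to the power 2; the numerator there equals -1433/1332, nonzero, and no other factor vanishes.
Hence a pole whose order is the multiplicity, 2.


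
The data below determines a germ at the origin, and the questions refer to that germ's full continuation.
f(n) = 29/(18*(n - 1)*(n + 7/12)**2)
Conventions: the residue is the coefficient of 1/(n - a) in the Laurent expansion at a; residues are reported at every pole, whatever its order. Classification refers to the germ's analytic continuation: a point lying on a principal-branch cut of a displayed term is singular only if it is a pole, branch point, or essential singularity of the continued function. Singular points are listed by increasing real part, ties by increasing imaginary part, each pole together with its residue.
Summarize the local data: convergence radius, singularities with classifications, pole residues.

Denominator factor (n - 1): pole of order 1 at 1, modulus 1.
Denominator factor (n + 7/12)^2: pole of order 2 at -7/12, modulus 7/12.
The radius of convergence is the smallest modulus among the singular points: 7/12.
At the order-2 pole -7/12 set g(n) = (n - (-7/12))^2*f(n) = 29/(18*(n - 1)).
Order-2 pole: residue = g'(a); g'(-7/12) = -232/361, so the residue is -232/361.
At the order-1 pole 1 set g(n) = (n - (1))*f(n) = 29/(18*(n + 7/12)**2).
Simple pole: residue = g(a) at a = 1, which is 232/361.
List the singular points by increasing real part (a conjugate pair: the negative imaginary part first).

Radius of convergence at 0: 7/12.
At -7/12: a pole of order 2; residue -232/361.
At 1: a pole of order 1; residue 232/361.
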